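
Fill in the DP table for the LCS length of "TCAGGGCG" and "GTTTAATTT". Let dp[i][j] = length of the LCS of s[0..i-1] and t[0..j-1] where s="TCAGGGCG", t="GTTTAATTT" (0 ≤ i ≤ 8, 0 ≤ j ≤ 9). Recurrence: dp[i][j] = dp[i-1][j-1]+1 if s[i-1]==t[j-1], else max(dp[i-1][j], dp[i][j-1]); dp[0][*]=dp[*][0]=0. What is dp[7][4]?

   ''  G  T  T  T  A  A  T  T  T
''  0  0  0  0  0  0  0  0  0  0
 T  0  0  1  1  1  1  1  1  1  1
 C  0  0  1  1  1  1  1  1  1  1
 A  0  0  1  1  1  2  2  2  2  2
 G  0  1  1  1  1  2  2  2  2  2
 G  0  1  1  1  1  2  2  2  2  2
 G  0  1  1  1  1  2  2  2  2  2
 C  0  1  1  1  1  2  2  2  2  2
 G  0  1  1  1  1  2  2  2  2  2

1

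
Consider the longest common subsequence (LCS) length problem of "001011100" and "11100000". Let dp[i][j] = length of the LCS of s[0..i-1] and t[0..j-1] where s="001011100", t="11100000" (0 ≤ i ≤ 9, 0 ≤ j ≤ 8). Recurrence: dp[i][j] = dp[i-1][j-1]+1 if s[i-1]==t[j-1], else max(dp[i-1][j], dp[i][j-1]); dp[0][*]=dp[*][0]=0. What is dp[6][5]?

3

   ''  1  1  1  0  0  0  0  0
''  0  0  0  0  0  0  0  0  0
 0  0  0  0  0  1  1  1  1  1
 0  0  0  0  0  1  2  2  2  2
 1  0  1  1  1  1  2  2  2  2
 0  0  1  1  1  2  2  3  3  3
 1  0  1  2  2  2  2  3  3  3
 1  0  1  2  3  3  3  3  3  3
 1  0  1  2  3  3  3  3  3  3
 0  0  1  2  3  4  4  4  4  4
 0  0  1  2  3  4  5  5  5  5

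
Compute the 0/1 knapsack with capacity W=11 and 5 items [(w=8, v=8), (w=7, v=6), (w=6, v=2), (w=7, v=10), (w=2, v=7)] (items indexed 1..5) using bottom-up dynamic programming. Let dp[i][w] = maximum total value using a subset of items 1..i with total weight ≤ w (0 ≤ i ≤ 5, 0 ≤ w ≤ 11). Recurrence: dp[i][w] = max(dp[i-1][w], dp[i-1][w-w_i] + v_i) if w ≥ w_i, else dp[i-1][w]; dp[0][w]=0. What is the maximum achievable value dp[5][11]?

17

i\w   0   1   2   3   4   5   6   7   8   9  10  11
  0   0   0   0   0   0   0   0   0   0   0   0   0
  1   0   0   0   0   0   0   0   0   8   8   8   8
  2   0   0   0   0   0   0   0   6   8   8   8   8
  3   0   0   0   0   0   0   2   6   8   8   8   8
  4   0   0   0   0   0   0   2  10  10  10  10  10
  5   0   0   7   7   7   7   7  10  10  17  17  17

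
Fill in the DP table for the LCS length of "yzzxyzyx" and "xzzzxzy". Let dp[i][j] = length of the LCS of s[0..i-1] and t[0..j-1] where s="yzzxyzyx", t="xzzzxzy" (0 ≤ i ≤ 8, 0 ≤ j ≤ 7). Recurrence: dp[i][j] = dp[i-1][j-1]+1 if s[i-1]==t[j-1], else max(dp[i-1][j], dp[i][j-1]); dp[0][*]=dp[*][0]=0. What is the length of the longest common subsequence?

5

   ''  x  z  z  z  x  z  y
''  0  0  0  0  0  0  0  0
 y  0  0  0  0  0  0  0  1
 z  0  0  1  1  1  1  1  1
 z  0  0  1  2  2  2  2  2
 x  0  1  1  2  2  3  3  3
 y  0  1  1  2  2  3  3  4
 z  0  1  2  2  3  3  4  4
 y  0  1  2  2  3  3  4  5
 x  0  1  2  2  3  4  4  5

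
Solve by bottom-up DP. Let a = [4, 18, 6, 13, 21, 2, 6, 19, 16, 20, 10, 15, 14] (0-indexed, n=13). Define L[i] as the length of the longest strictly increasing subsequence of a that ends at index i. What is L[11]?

4

   i    0    1    2    3    4    5    6    7    8    9   10   11   12
a[i]    4   18    6   13   21    2    6   19   16   20   10   15   14
L[i]    1    2    2    3    4    1    2    4    4    5    3    4    4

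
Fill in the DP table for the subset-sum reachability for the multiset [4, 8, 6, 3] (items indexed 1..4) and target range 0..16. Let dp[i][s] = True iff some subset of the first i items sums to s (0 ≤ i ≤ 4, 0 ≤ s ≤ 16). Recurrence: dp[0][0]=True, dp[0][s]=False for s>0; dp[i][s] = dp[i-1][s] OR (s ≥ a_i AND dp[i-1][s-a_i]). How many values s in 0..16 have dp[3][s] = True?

i\s   0   1   2   3   4   5   6   7   8   9  10  11  12  13  14  15  16
  0   T   F   F   F   F   F   F   F   F   F   F   F   F   F   F   F   F
  1   T   F   F   F   T   F   F   F   F   F   F   F   F   F   F   F   F
  2   T   F   F   F   T   F   F   F   T   F   F   F   T   F   F   F   F
  3   T   F   F   F   T   F   T   F   T   F   T   F   T   F   T   F   F
  4   T   F   F   T   T   F   T   T   T   T   T   T   T   T   T   T   F

7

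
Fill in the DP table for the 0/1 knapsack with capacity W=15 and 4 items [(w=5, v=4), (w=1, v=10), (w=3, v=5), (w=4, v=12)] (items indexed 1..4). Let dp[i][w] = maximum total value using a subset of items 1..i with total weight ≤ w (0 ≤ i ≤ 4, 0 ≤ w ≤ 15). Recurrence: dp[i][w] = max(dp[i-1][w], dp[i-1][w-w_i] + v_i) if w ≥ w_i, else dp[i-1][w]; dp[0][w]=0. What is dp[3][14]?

19

i\w   0   1   2   3   4   5   6   7   8   9  10  11  12  13  14  15
  0   0   0   0   0   0   0   0   0   0   0   0   0   0   0   0   0
  1   0   0   0   0   0   4   4   4   4   4   4   4   4   4   4   4
  2   0  10  10  10  10  10  14  14  14  14  14  14  14  14  14  14
  3   0  10  10  10  15  15  15  15  15  19  19  19  19  19  19  19
  4   0  10  10  10  15  22  22  22  27  27  27  27  27  31  31  31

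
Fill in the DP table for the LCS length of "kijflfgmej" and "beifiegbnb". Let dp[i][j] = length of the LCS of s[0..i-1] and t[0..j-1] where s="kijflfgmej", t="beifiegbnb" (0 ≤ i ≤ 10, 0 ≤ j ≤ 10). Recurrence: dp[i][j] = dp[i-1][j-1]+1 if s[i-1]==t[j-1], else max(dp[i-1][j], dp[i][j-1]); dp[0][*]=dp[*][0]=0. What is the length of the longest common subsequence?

3

   ''  b  e  i  f  i  e  g  b  n  b
''  0  0  0  0  0  0  0  0  0  0  0
 k  0  0  0  0  0  0  0  0  0  0  0
 i  0  0  0  1  1  1  1  1  1  1  1
 j  0  0  0  1  1  1  1  1  1  1  1
 f  0  0  0  1  2  2  2  2  2  2  2
 l  0  0  0  1  2  2  2  2  2  2  2
 f  0  0  0  1  2  2  2  2  2  2  2
 g  0  0  0  1  2  2  2  3  3  3  3
 m  0  0  0  1  2  2  2  3  3  3  3
 e  0  0  1  1  2  2  3  3  3  3  3
 j  0  0  1  1  2  2  3  3  3  3  3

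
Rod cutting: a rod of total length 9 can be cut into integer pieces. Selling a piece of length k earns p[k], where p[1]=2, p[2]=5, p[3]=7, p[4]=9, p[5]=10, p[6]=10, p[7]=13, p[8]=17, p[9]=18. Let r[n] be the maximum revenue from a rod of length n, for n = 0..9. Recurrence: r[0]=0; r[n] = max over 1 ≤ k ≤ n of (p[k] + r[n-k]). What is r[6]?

   n    0    1    2    3    4    5    6    7    8    9
r[n]    0    2    5    7   10   12   15   17   20   22

15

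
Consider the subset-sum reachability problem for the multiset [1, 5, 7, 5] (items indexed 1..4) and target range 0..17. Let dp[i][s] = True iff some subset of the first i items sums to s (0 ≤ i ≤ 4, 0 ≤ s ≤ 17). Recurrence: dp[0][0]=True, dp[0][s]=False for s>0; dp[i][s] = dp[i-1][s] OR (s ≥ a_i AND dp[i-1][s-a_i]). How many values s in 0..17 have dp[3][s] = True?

8

i\s   0   1   2   3   4   5   6   7   8   9  10  11  12  13  14  15  16  17
  0   T   F   F   F   F   F   F   F   F   F   F   F   F   F   F   F   F   F
  1   T   T   F   F   F   F   F   F   F   F   F   F   F   F   F   F   F   F
  2   T   T   F   F   F   T   T   F   F   F   F   F   F   F   F   F   F   F
  3   T   T   F   F   F   T   T   T   T   F   F   F   T   T   F   F   F   F
  4   T   T   F   F   F   T   T   T   T   F   T   T   T   T   F   F   F   T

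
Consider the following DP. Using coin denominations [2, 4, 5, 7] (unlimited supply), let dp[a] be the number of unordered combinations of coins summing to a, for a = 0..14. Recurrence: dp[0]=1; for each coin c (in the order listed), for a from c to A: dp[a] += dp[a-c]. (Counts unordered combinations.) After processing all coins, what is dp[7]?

after  coin     0     1     2     3     4     5     6     7     8     9    10    11    12    13    14
          2     1     0     1     0     1     0     1     0     1     0     1     0     1     0     1
          4     1     0     1     0     2     0     2     0     3     0     3     0     4     0     4
          5     1     0     1     0     2     1     2     1     3     2     4     2     5     3     6
          7     1     0     1     0     2     1     2     2     3     3     4     4     6     5     8

2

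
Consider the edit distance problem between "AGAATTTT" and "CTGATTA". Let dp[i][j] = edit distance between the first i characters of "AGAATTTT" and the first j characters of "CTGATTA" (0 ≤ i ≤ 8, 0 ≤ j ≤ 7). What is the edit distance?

5

   ''  C  T  G  A  T  T  A
''  0  1  2  3  4  5  6  7
 A  1  1  2  3  3  4  5  6
 G  2  2  2  2  3  4  5  6
 A  3  3  3  3  2  3  4  5
 A  4  4  4  4  3  3  4  4
 T  5  5  4  5  4  3  3  4
 T  6  6  5  5  5  4  3  4
 T  7  7  6  6  6  5  4  4
 T  8  8  7  7  7  6  5  5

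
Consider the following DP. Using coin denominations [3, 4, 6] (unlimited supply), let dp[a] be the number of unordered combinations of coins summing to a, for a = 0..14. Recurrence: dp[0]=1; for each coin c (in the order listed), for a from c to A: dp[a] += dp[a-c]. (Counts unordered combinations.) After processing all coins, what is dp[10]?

after  coin     0     1     2     3     4     5     6     7     8     9    10    11    12    13    14
          3     1     0     0     1     0     0     1     0     0     1     0     0     1     0     0
          4     1     0     0     1     1     0     1     1     1     1     1     1     2     1     1
          6     1     0     0     1     1     0     2     1     1     2     2     1     4     2     2

2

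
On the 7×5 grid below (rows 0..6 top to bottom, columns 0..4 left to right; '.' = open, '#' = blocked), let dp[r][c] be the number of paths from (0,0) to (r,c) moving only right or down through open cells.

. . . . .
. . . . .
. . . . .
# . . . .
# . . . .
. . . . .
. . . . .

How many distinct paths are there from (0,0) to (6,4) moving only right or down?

r\c   0   1   2   3   4
  0   1   1   1   1   1
  1   1   2   3   4   5
  2   1   3   6  10  15
  3   0   3   9  19  34
  4   0   3  12  31  65
  5   0   3  15  46 111
  6   0   3  18  64 175

175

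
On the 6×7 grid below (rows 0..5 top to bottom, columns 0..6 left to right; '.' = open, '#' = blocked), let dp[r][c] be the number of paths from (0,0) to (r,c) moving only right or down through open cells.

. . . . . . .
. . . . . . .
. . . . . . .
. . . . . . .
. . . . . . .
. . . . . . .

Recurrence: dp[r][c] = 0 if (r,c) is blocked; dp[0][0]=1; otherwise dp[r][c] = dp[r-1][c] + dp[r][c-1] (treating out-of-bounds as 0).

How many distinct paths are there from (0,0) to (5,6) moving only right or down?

r\c   0   1   2   3   4   5   6
  0   1   1   1   1   1   1   1
  1   1   2   3   4   5   6   7
  2   1   3   6  10  15  21  28
  3   1   4  10  20  35  56  84
  4   1   5  15  35  70 126 210
  5   1   6  21  56 126 252 462

462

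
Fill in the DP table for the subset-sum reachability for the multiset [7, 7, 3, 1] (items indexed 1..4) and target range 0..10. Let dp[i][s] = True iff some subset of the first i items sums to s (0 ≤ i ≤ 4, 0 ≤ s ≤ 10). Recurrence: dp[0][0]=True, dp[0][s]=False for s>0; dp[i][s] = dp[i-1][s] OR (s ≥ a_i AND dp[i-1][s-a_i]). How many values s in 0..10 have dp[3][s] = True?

i\s   0   1   2   3   4   5   6   7   8   9  10
  0   T   F   F   F   F   F   F   F   F   F   F
  1   T   F   F   F   F   F   F   T   F   F   F
  2   T   F   F   F   F   F   F   T   F   F   F
  3   T   F   F   T   F   F   F   T   F   F   T
  4   T   T   F   T   T   F   F   T   T   F   T

4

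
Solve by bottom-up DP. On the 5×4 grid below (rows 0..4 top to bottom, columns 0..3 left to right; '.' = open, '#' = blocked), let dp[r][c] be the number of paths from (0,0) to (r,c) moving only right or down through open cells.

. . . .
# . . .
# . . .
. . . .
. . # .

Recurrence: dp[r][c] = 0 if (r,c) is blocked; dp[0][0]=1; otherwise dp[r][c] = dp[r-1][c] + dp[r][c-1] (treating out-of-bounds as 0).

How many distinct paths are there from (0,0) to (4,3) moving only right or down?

10

r\c   0   1   2   3
  0   1   1   1   1
  1   0   1   2   3
  2   0   1   3   6
  3   0   1   4  10
  4   0   1   0  10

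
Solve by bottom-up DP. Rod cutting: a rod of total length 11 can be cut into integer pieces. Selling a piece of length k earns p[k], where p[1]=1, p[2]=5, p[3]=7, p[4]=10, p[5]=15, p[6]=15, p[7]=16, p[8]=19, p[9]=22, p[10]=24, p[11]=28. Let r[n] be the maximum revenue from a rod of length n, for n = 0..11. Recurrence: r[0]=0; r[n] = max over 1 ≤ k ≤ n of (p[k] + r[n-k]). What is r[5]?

15

   n    0    1    2    3    4    5    6    7    8    9   10   11
r[n]    0    1    5    7   10   15   16   20   22   25   30   31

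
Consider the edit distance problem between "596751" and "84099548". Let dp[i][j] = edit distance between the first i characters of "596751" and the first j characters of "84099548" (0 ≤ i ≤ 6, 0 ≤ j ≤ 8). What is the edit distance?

7

   ''  8  4  0  9  9  5  4  8
''  0  1  2  3  4  5  6  7  8
 5  1  1  2  3  4  5  5  6  7
 9  2  2  2  3  3  4  5  6  7
 6  3  3  3  3  4  4  5  6  7
 7  4  4  4  4  4  5  5  6  7
 5  5  5  5  5  5  5  5  6  7
 1  6  6  6  6  6  6  6  6  7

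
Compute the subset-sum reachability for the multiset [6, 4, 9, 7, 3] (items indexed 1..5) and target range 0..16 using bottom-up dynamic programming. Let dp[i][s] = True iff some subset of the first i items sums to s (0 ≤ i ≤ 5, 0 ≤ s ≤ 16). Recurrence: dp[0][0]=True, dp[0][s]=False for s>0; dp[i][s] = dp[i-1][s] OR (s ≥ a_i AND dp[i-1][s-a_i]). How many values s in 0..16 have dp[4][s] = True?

10

i\s   0   1   2   3   4   5   6   7   8   9  10  11  12  13  14  15  16
  0   T   F   F   F   F   F   F   F   F   F   F   F   F   F   F   F   F
  1   T   F   F   F   F   F   T   F   F   F   F   F   F   F   F   F   F
  2   T   F   F   F   T   F   T   F   F   F   T   F   F   F   F   F   F
  3   T   F   F   F   T   F   T   F   F   T   T   F   F   T   F   T   F
  4   T   F   F   F   T   F   T   T   F   T   T   T   F   T   F   T   T
  5   T   F   F   T   T   F   T   T   F   T   T   T   T   T   T   T   T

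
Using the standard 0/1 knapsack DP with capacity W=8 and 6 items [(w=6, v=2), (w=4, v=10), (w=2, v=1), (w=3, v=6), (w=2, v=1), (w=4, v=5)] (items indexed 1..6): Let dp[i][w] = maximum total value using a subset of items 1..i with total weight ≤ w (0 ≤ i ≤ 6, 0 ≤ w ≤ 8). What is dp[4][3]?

i\w   0   1   2   3   4   5   6   7   8
  0   0   0   0   0   0   0   0   0   0
  1   0   0   0   0   0   0   2   2   2
  2   0   0   0   0  10  10  10  10  10
  3   0   0   1   1  10  10  11  11  11
  4   0   0   1   6  10  10  11  16  16
  5   0   0   1   6  10  10  11  16  16
  6   0   0   1   6  10  10  11  16  16

6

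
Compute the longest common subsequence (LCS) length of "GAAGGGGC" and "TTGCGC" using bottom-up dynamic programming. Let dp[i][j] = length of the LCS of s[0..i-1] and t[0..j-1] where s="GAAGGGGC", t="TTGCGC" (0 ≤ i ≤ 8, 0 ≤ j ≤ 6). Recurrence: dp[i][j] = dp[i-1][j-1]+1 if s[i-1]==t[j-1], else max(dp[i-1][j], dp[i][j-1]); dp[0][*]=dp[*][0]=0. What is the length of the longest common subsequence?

   ''  T  T  G  C  G  C
''  0  0  0  0  0  0  0
 G  0  0  0  1  1  1  1
 A  0  0  0  1  1  1  1
 A  0  0  0  1  1  1  1
 G  0  0  0  1  1  2  2
 G  0  0  0  1  1  2  2
 G  0  0  0  1  1  2  2
 G  0  0  0  1  1  2  2
 C  0  0  0  1  2  2  3

3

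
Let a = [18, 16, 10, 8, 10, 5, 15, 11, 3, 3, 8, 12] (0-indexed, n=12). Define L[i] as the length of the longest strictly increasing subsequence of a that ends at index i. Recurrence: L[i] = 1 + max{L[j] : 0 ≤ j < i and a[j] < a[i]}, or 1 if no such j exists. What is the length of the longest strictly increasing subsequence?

   i    0    1    2    3    4    5    6    7    8    9   10   11
a[i]   18   16   10    8   10    5   15   11    3    3    8   12
L[i]    1    1    1    1    2    1    3    3    1    1    2    4

4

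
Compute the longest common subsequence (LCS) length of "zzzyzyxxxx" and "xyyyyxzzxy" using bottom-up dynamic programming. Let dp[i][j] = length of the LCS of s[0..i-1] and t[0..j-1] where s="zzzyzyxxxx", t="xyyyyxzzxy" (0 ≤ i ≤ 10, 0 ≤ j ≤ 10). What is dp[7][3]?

2

   ''  x  y  y  y  y  x  z  z  x  y
''  0  0  0  0  0  0  0  0  0  0  0
 z  0  0  0  0  0  0  0  1  1  1  1
 z  0  0  0  0  0  0  0  1  2  2  2
 z  0  0  0  0  0  0  0  1  2  2  2
 y  0  0  1  1  1  1  1  1  2  2  3
 z  0  0  1  1  1  1  1  2  2  2  3
 y  0  0  1  2  2  2  2  2  2  2  3
 x  0  1  1  2  2  2  3  3  3  3  3
 x  0  1  1  2  2  2  3  3  3  4  4
 x  0  1  1  2  2  2  3  3  3  4  4
 x  0  1  1  2  2  2  3  3  3  4  4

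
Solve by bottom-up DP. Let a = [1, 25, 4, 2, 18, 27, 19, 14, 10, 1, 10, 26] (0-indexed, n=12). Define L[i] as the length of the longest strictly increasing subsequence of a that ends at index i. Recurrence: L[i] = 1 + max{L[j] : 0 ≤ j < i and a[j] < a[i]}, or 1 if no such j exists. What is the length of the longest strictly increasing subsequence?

   i    0    1    2    3    4    5    6    7    8    9   10   11
a[i]    1   25    4    2   18   27   19   14   10    1   10   26
L[i]    1    2    2    2    3    4    4    3    3    1    3    5

5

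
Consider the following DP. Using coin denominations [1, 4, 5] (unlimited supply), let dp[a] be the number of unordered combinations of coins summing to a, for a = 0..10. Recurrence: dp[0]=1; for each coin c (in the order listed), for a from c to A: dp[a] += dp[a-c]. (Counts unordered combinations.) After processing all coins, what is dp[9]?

after  coin     0     1     2     3     4     5     6     7     8     9    10
          1     1     1     1     1     1     1     1     1     1     1     1
          4     1     1     1     1     2     2     2     2     3     3     3
          5     1     1     1     1     2     3     3     3     4     5     6

5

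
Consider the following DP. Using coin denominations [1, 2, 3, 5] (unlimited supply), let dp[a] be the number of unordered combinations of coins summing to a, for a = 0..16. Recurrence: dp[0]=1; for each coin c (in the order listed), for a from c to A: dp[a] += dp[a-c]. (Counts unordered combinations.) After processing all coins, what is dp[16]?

54

after  coin     0     1     2     3     4     5     6     7     8     9    10    11    12    13    14    15    16
          1     1     1     1     1     1     1     1     1     1     1     1     1     1     1     1     1     1
          2     1     1     2     2     3     3     4     4     5     5     6     6     7     7     8     8     9
          3     1     1     2     3     4     5     7     8    10    12    14    16    19    21    24    27    30
          5     1     1     2     3     4     6     8    10    13    16    20    24    29    34    40    47    54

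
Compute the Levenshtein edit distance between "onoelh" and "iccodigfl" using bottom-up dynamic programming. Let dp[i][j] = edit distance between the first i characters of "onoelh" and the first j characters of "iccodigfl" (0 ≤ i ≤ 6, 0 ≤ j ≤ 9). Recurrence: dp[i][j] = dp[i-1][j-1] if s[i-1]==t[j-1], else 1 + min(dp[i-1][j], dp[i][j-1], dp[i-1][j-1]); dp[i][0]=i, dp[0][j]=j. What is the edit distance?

   ''  i  c  c  o  d  i  g  f  l
''  0  1  2  3  4  5  6  7  8  9
 o  1  1  2  3  3  4  5  6  7  8
 n  2  2  2  3  4  4  5  6  7  8
 o  3  3  3  3  3  4  5  6  7  8
 e  4  4  4  4  4  4  5  6  7  8
 l  5  5  5  5  5  5  5  6  7  7
 h  6  6  6  6  6  6  6  6  7  8

8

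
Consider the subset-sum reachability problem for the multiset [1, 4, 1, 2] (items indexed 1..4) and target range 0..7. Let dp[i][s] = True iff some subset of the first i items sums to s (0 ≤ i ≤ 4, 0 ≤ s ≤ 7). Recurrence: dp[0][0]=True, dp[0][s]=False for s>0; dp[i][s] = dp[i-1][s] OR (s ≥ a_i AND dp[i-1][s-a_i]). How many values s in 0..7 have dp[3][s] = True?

6

i\s   0   1   2   3   4   5   6   7
  0   T   F   F   F   F   F   F   F
  1   T   T   F   F   F   F   F   F
  2   T   T   F   F   T   T   F   F
  3   T   T   T   F   T   T   T   F
  4   T   T   T   T   T   T   T   T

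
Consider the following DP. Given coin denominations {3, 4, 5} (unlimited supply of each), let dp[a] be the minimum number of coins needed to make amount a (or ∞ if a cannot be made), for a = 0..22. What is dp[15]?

 a  0  1  2  3  4  5  6  7  8  9 10 11 12 13 14 15 16 17 18 19 20 21 22
dp  0  -  -  1  1  1  2  2  2  2  2  3  3  3  3  3  4  4  4  4  4  5  5
(- denotes ∞ / unreachable)

3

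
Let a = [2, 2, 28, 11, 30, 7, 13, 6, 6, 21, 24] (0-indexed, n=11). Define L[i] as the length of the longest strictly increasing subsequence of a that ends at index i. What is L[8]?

2

   i    0    1    2    3    4    5    6    7    8    9   10
a[i]    2    2   28   11   30    7   13    6    6   21   24
L[i]    1    1    2    2    3    2    3    2    2    4    5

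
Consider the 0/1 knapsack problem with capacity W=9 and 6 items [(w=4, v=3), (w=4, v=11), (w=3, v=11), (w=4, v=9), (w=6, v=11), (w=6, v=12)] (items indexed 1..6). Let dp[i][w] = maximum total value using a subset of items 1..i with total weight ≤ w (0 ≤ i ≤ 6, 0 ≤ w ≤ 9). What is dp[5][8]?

22

i\w   0   1   2   3   4   5   6   7   8   9
  0   0   0   0   0   0   0   0   0   0   0
  1   0   0   0   0   3   3   3   3   3   3
  2   0   0   0   0  11  11  11  11  14  14
  3   0   0   0  11  11  11  11  22  22  22
  4   0   0   0  11  11  11  11  22  22  22
  5   0   0   0  11  11  11  11  22  22  22
  6   0   0   0  11  11  11  12  22  22  23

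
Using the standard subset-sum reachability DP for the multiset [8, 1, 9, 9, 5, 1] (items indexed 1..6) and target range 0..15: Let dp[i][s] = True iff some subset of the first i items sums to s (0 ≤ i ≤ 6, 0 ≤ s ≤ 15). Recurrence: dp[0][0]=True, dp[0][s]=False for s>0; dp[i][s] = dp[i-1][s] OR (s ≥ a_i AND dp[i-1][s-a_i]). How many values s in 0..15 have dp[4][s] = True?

5

i\s   0   1   2   3   4   5   6   7   8   9  10  11  12  13  14  15
  0   T   F   F   F   F   F   F   F   F   F   F   F   F   F   F   F
  1   T   F   F   F   F   F   F   F   T   F   F   F   F   F   F   F
  2   T   T   F   F   F   F   F   F   T   T   F   F   F   F   F   F
  3   T   T   F   F   F   F   F   F   T   T   T   F   F   F   F   F
  4   T   T   F   F   F   F   F   F   T   T   T   F   F   F   F   F
  5   T   T   F   F   F   T   T   F   T   T   T   F   F   T   T   T
  6   T   T   T   F   F   T   T   T   T   T   T   T   F   T   T   T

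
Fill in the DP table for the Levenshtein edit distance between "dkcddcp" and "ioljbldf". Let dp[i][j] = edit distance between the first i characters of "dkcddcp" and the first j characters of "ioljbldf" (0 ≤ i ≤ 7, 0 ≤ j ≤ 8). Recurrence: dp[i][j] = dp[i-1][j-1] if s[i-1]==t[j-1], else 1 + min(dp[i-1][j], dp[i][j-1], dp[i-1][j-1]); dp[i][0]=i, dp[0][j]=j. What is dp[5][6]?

6

   ''  i  o  l  j  b  l  d  f
''  0  1  2  3  4  5  6  7  8
 d  1  1  2  3  4  5  6  6  7
 k  2  2  2  3  4  5  6  7  7
 c  3  3  3  3  4  5  6  7  8
 d  4  4  4  4  4  5  6  6  7
 d  5  5  5  5  5  5  6  6  7
 c  6  6  6  6  6  6  6  7  7
 p  7  7  7  7  7  7  7  7  8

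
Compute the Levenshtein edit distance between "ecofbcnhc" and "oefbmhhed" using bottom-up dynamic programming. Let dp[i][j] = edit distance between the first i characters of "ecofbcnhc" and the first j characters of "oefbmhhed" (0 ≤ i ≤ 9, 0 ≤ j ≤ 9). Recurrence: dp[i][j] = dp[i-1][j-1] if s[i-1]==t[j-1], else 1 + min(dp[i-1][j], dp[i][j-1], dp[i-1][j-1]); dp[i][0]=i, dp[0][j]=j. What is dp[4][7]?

6

   ''  o  e  f  b  m  h  h  e  d
''  0  1  2  3  4  5  6  7  8  9
 e  1  1  1  2  3  4  5  6  7  8
 c  2  2  2  2  3  4  5  6  7  8
 o  3  2  3  3  3  4  5  6  7  8
 f  4  3  3  3  4  4  5  6  7  8
 b  5  4  4  4  3  4  5  6  7  8
 c  6  5  5  5  4  4  5  6  7  8
 n  7  6  6  6  5  5  5  6  7  8
 h  8  7  7  7  6  6  5  5  6  7
 c  9  8  8  8  7  7  6  6  6  7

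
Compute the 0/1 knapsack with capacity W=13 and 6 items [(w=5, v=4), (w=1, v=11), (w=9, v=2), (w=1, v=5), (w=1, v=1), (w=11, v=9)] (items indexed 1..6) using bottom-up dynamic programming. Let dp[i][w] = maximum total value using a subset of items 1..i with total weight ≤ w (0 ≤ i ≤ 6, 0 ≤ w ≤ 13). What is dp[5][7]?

i\w   0   1   2   3   4   5   6   7   8   9  10  11  12  13
  0   0   0   0   0   0   0   0   0   0   0   0   0   0   0
  1   0   0   0   0   0   4   4   4   4   4   4   4   4   4
  2   0  11  11  11  11  11  15  15  15  15  15  15  15  15
  3   0  11  11  11  11  11  15  15  15  15  15  15  15  15
  4   0  11  16  16  16  16  16  20  20  20  20  20  20  20
  5   0  11  16  17  17  17  17  20  21  21  21  21  21  21
  6   0  11  16  17  17  17  17  20  21  21  21  21  21  25

20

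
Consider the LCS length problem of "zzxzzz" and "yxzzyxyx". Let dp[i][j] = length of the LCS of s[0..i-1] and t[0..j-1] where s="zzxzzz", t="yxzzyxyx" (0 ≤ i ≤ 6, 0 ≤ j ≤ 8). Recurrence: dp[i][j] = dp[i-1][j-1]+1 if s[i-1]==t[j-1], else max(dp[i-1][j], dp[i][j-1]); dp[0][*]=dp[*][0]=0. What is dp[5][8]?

   ''  y  x  z  z  y  x  y  x
''  0  0  0  0  0  0  0  0  0
 z  0  0  0  1  1  1  1  1  1
 z  0  0  0  1  2  2  2  2  2
 x  0  0  1  1  2  2  3  3  3
 z  0  0  1  2  2  2  3  3  3
 z  0  0  1  2  3  3  3  3  3
 z  0  0  1  2  3  3  3  3  3

3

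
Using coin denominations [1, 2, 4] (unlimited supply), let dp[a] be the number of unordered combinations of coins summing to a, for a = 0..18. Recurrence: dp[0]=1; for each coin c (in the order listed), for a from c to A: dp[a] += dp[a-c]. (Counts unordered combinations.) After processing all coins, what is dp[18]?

30

after  coin     0     1     2     3     4     5     6     7     8     9    10    11    12    13    14    15    16    17    18
          1     1     1     1     1     1     1     1     1     1     1     1     1     1     1     1     1     1     1     1
          2     1     1     2     2     3     3     4     4     5     5     6     6     7     7     8     8     9     9    10
          4     1     1     2     2     4     4     6     6     9     9    12    12    16    16    20    20    25    25    30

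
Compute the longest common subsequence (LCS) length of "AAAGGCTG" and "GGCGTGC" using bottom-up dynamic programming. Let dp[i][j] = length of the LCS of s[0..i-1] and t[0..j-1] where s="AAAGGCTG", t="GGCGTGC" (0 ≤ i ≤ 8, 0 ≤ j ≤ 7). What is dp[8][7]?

5

   ''  G  G  C  G  T  G  C
''  0  0  0  0  0  0  0  0
 A  0  0  0  0  0  0  0  0
 A  0  0  0  0  0  0  0  0
 A  0  0  0  0  0  0  0  0
 G  0  1  1  1  1  1  1  1
 G  0  1  2  2  2  2  2  2
 C  0  1  2  3  3  3  3  3
 T  0  1  2  3  3  4  4  4
 G  0  1  2  3  4  4  5  5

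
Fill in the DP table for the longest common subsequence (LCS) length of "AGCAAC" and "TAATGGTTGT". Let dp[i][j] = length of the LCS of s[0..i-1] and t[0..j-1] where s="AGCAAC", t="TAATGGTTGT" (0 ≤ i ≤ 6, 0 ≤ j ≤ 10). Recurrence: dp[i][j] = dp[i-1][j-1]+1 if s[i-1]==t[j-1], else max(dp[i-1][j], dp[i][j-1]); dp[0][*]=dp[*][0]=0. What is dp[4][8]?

   ''  T  A  A  T  G  G  T  T  G  T
''  0  0  0  0  0  0  0  0  0  0  0
 A  0  0  1  1  1  1  1  1  1  1  1
 G  0  0  1  1  1  2  2  2  2  2  2
 C  0  0  1  1  1  2  2  2  2  2  2
 A  0  0  1  2  2  2  2  2  2  2  2
 A  0  0  1  2  2  2  2  2  2  2  2
 C  0  0  1  2  2  2  2  2  2  2  2

2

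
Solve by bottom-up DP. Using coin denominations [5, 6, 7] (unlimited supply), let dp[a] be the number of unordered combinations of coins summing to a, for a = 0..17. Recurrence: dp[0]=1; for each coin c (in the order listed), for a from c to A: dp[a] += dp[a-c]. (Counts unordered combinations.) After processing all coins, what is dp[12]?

after  coin     0     1     2     3     4     5     6     7     8     9    10    11    12    13    14    15    16    17
          5     1     0     0     0     0     1     0     0     0     0     1     0     0     0     0     1     0     0
          6     1     0     0     0     0     1     1     0     0     0     1     1     1     0     0     1     1     1
          7     1     0     0     0     0     1     1     1     0     0     1     1     2     1     1     1     1     2

2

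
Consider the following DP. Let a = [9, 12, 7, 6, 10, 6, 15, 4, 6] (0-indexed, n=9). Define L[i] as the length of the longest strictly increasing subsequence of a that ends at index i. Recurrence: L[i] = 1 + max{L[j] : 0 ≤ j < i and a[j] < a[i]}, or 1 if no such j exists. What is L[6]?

3

   i    0    1    2    3    4    5    6    7    8
a[i]    9   12    7    6   10    6   15    4    6
L[i]    1    2    1    1    2    1    3    1    2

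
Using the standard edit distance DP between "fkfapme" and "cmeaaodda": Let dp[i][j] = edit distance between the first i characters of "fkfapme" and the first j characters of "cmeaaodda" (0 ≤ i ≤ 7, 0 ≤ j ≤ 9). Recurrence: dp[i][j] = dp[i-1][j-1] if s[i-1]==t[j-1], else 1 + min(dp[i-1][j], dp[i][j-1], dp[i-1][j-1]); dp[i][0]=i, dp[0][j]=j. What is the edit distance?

   ''  c  m  e  a  a  o  d  d  a
''  0  1  2  3  4  5  6  7  8  9
 f  1  1  2  3  4  5  6  7  8  9
 k  2  2  2  3  4  5  6  7  8  9
 f  3  3  3  3  4  5  6  7  8  9
 a  4  4  4  4  3  4  5  6  7  8
 p  5  5  5  5  4  4  5  6  7  8
 m  6  6  5  6  5  5  5  6  7  8
 e  7  7  6  5  6  6  6  6  7  8

8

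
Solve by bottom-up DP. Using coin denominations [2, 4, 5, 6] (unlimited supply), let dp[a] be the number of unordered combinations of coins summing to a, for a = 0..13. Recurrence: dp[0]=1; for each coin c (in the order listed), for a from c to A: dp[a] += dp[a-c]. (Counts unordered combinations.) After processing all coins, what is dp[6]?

after  coin     0     1     2     3     4     5     6     7     8     9    10    11    12    13
          2     1     0     1     0     1     0     1     0     1     0     1     0     1     0
          4     1     0     1     0     2     0     2     0     3     0     3     0     4     0
          5     1     0     1     0     2     1     2     1     3     2     4     2     5     3
          6     1     0     1     0     2     1     3     1     4     2     6     3     8     4

3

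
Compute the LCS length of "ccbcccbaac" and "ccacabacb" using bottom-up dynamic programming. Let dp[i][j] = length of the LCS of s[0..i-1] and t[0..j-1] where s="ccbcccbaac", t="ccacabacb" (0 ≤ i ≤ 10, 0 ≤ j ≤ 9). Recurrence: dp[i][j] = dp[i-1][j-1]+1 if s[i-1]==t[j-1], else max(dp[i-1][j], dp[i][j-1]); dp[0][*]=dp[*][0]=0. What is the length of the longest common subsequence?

6

   ''  c  c  a  c  a  b  a  c  b
''  0  0  0  0  0  0  0  0  0  0
 c  0  1  1  1  1  1  1  1  1  1
 c  0  1  2  2  2  2  2  2  2  2
 b  0  1  2  2  2  2  3  3  3  3
 c  0  1  2  2  3  3  3  3  4  4
 c  0  1  2  2  3  3  3  3  4  4
 c  0  1  2  2  3  3  3  3  4  4
 b  0  1  2  2  3  3  4  4  4  5
 a  0  1  2  3  3  4  4  5  5  5
 a  0  1  2  3  3  4  4  5  5  5
 c  0  1  2  3  4  4  4  5  6  6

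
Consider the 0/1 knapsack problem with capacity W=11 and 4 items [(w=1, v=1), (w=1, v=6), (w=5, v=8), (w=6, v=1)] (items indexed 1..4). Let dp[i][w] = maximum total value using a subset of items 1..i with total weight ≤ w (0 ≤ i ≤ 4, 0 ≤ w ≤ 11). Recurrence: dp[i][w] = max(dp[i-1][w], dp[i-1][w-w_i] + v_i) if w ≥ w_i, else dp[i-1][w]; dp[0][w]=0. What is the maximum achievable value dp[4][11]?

15

i\w   0   1   2   3   4   5   6   7   8   9  10  11
  0   0   0   0   0   0   0   0   0   0   0   0   0
  1   0   1   1   1   1   1   1   1   1   1   1   1
  2   0   6   7   7   7   7   7   7   7   7   7   7
  3   0   6   7   7   7   8  14  15  15  15  15  15
  4   0   6   7   7   7   8  14  15  15  15  15  15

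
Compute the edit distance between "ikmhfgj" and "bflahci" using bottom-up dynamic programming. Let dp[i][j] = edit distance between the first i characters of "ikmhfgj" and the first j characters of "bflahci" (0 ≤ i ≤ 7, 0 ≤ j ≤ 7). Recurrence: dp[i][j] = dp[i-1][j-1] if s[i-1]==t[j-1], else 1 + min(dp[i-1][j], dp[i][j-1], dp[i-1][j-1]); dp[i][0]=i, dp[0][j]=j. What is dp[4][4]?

   ''  b  f  l  a  h  c  i
''  0  1  2  3  4  5  6  7
 i  1  1  2  3  4  5  6  6
 k  2  2  2  3  4  5  6  7
 m  3  3  3  3  4  5  6  7
 h  4  4  4  4  4  4  5  6
 f  5  5  4  5  5  5  5  6
 g  6  6  5  5  6  6  6  6
 j  7  7  6  6  6  7  7  7

4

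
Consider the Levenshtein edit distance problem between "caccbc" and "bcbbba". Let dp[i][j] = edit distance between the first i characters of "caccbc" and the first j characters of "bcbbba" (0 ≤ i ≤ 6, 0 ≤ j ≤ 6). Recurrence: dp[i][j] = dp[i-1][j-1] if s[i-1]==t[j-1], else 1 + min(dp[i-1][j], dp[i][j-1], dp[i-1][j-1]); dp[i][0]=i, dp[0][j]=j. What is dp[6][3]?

4

   ''  b  c  b  b  b  a
''  0  1  2  3  4  5  6
 c  1  1  1  2  3  4  5
 a  2  2  2  2  3  4  4
 c  3  3  2  3  3  4  5
 c  4  4  3  3  4  4  5
 b  5  4  4  3  3  4  5
 c  6  5  4  4  4  4  5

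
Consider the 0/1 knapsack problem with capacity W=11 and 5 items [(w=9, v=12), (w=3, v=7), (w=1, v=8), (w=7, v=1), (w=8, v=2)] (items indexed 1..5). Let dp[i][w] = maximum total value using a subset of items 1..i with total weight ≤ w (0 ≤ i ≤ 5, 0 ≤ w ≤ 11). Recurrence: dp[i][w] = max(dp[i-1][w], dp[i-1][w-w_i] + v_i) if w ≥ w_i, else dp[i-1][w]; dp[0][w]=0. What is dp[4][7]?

i\w   0   1   2   3   4   5   6   7   8   9  10  11
  0   0   0   0   0   0   0   0   0   0   0   0   0
  1   0   0   0   0   0   0   0   0   0  12  12  12
  2   0   0   0   7   7   7   7   7   7  12  12  12
  3   0   8   8   8  15  15  15  15  15  15  20  20
  4   0   8   8   8  15  15  15  15  15  15  20  20
  5   0   8   8   8  15  15  15  15  15  15  20  20

15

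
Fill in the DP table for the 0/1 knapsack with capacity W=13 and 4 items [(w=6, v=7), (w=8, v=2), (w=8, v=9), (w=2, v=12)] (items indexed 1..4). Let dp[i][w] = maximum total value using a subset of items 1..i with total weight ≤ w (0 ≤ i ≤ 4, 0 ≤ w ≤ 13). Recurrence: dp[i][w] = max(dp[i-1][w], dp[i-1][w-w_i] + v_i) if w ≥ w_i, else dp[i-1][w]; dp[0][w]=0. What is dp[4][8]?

i\w   0   1   2   3   4   5   6   7   8   9  10  11  12  13
  0   0   0   0   0   0   0   0   0   0   0   0   0   0   0
  1   0   0   0   0   0   0   7   7   7   7   7   7   7   7
  2   0   0   0   0   0   0   7   7   7   7   7   7   7   7
  3   0   0   0   0   0   0   7   7   9   9   9   9   9   9
  4   0   0  12  12  12  12  12  12  19  19  21  21  21  21

19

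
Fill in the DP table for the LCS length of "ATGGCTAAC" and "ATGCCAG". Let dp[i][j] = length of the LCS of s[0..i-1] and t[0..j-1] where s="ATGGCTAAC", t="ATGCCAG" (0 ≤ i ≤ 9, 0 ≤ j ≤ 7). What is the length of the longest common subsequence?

5

   ''  A  T  G  C  C  A  G
''  0  0  0  0  0  0  0  0
 A  0  1  1  1  1  1  1  1
 T  0  1  2  2  2  2  2  2
 G  0  1  2  3  3  3  3  3
 G  0  1  2  3  3  3  3  4
 C  0  1  2  3  4  4  4  4
 T  0  1  2  3  4  4  4  4
 A  0  1  2  3  4  4  5  5
 A  0  1  2  3  4  4  5  5
 C  0  1  2  3  4  5  5  5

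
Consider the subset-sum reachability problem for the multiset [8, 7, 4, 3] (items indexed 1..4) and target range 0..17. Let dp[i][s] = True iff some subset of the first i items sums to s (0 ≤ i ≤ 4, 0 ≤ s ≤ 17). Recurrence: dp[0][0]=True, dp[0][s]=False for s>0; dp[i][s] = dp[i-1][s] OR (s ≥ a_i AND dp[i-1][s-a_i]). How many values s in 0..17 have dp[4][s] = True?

i\s   0   1   2   3   4   5   6   7   8   9  10  11  12  13  14  15  16  17
  0   T   F   F   F   F   F   F   F   F   F   F   F   F   F   F   F   F   F
  1   T   F   F   F   F   F   F   F   T   F   F   F   F   F   F   F   F   F
  2   T   F   F   F   F   F   F   T   T   F   F   F   F   F   F   T   F   F
  3   T   F   F   F   T   F   F   T   T   F   F   T   T   F   F   T   F   F
  4   T   F   F   T   T   F   F   T   T   F   T   T   T   F   T   T   F   F

10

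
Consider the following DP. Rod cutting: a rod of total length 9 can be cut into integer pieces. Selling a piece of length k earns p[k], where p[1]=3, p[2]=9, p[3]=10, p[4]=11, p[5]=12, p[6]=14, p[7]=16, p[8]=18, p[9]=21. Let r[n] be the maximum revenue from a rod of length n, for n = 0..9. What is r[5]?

   n    0    1    2    3    4    5    6    7    8    9
r[n]    0    3    9   12   18   21   27   30   36   39

21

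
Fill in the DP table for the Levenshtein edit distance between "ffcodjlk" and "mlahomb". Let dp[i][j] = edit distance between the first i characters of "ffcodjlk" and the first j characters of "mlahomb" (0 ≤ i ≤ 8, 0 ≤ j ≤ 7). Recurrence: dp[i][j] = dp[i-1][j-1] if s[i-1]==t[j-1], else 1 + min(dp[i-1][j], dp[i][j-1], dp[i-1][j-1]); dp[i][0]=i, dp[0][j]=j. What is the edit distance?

   ''  m  l  a  h  o  m  b
''  0  1  2  3  4  5  6  7
 f  1  1  2  3  4  5  6  7
 f  2  2  2  3  4  5  6  7
 c  3  3  3  3  4  5  6  7
 o  4  4  4  4  4  4  5  6
 d  5  5  5  5  5  5  5  6
 j  6  6  6  6  6  6  6  6
 l  7  7  6  7  7  7  7  7
 k  8  8  7  7  8  8  8  8

8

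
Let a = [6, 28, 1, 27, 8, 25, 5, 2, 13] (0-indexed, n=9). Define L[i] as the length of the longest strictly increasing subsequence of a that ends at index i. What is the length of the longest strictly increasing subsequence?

   i    0    1    2    3    4    5    6    7    8
a[i]    6   28    1   27    8   25    5    2   13
L[i]    1    2    1    2    2    3    2    2    3

3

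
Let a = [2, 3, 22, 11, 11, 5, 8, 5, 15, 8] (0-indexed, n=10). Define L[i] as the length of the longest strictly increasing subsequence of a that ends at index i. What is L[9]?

4

   i    0    1    2    3    4    5    6    7    8    9
a[i]    2    3   22   11   11    5    8    5   15    8
L[i]    1    2    3    3    3    3    4    3    5    4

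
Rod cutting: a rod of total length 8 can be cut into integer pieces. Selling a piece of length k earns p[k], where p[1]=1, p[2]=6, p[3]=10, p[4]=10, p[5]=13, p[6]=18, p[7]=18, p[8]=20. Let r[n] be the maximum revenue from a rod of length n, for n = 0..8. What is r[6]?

20

   n    0    1    2    3    4    5    6    7    8
r[n]    0    1    6   10   12   16   20   22   26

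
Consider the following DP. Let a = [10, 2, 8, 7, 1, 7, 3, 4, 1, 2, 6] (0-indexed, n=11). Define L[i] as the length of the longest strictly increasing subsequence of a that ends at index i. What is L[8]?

   i    0    1    2    3    4    5    6    7    8    9   10
a[i]   10    2    8    7    1    7    3    4    1    2    6
L[i]    1    1    2    2    1    2    2    3    1    2    4

1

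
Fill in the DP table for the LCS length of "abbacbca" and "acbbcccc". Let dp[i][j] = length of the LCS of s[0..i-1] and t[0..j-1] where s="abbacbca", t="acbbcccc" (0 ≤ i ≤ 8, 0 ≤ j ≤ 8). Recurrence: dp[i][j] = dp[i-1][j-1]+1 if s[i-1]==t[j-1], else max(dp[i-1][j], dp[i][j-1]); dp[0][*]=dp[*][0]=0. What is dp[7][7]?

   ''  a  c  b  b  c  c  c  c
''  0  0  0  0  0  0  0  0  0
 a  0  1  1  1  1  1  1  1  1
 b  0  1  1  2  2  2  2  2  2
 b  0  1  1  2  3  3  3  3  3
 a  0  1  1  2  3  3  3  3  3
 c  0  1  2  2  3  4  4  4  4
 b  0  1  2  3  3  4  4  4  4
 c  0  1  2  3  3  4  5  5  5
 a  0  1  2  3  3  4  5  5  5

5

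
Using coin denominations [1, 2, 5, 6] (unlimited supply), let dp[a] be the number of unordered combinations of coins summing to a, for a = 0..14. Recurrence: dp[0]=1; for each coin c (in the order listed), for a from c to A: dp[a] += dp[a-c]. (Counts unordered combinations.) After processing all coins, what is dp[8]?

after  coin     0     1     2     3     4     5     6     7     8     9    10    11    12    13    14
          1     1     1     1     1     1     1     1     1     1     1     1     1     1     1     1
          2     1     1     2     2     3     3     4     4     5     5     6     6     7     7     8
          5     1     1     2     2     3     4     5     6     7     8    10    11    13    14    16
          6     1     1     2     2     3     4     6     7     9    10    13    15    19    21    25

9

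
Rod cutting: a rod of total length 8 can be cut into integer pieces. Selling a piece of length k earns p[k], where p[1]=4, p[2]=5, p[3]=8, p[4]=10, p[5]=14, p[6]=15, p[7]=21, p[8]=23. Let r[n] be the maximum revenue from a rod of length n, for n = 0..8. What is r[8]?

   n    0    1    2    3    4    5    6    7    8
r[n]    0    4    8   12   16   20   24   28   32

32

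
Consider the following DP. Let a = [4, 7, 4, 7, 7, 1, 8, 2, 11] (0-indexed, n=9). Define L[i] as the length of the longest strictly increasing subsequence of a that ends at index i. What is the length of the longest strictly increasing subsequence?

   i    0    1    2    3    4    5    6    7    8
a[i]    4    7    4    7    7    1    8    2   11
L[i]    1    2    1    2    2    1    3    2    4

4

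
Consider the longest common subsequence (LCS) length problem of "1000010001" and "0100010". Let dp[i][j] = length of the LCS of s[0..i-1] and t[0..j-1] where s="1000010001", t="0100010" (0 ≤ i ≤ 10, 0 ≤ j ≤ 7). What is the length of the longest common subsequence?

   ''  0  1  0  0  0  1  0
''  0  0  0  0  0  0  0  0
 1  0  0  1  1  1  1  1  1
 0  0  1  1  2  2  2  2  2
 0  0  1  1  2  3  3  3  3
 0  0  1  1  2  3  4  4  4
 0  0  1  1  2  3  4  4  5
 1  0  1  2  2  3  4  5  5
 0  0  1  2  3  3  4  5  6
 0  0  1  2  3  4  4  5  6
 0  0  1  2  3  4  5  5  6
 1  0  1  2  3  4  5  6  6

6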